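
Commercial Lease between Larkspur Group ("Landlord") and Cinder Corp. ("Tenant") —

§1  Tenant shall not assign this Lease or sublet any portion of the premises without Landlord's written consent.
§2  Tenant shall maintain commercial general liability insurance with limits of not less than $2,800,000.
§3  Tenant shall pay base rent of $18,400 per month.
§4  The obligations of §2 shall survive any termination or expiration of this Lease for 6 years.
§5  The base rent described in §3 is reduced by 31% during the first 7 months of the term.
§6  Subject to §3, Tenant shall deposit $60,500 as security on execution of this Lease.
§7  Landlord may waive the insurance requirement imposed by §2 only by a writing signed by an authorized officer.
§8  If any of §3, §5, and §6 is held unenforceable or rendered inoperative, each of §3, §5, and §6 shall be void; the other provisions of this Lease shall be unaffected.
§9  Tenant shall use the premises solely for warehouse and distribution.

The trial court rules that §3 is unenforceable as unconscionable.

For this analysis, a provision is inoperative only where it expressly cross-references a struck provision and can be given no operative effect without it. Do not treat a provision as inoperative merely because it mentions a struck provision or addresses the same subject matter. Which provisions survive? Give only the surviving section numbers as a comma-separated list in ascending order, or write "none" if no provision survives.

§3 is struck. §5 has no operative effect of its own apart from §3 and is therefore inoperative. §8 declares §3, §5, and §6 mutually dependent; since one of them has fallen, all of them are of no effect. That brings down §6 as well. The remainder continues in force under §8. §1, §2, §4, §7, §8, and §9 remain in effect.

1, 2, 4, 7, 8, 9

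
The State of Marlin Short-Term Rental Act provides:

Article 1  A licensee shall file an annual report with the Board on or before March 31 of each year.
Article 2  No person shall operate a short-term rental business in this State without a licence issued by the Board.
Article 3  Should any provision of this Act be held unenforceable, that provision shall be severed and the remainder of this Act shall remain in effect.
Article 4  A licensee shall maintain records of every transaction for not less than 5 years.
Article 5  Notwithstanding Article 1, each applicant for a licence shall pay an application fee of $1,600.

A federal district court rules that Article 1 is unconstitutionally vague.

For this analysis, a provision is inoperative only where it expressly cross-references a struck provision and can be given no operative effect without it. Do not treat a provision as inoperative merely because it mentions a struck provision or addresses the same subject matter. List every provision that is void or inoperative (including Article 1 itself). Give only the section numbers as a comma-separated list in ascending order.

Article 1 is struck. Article 5 mentions Article 1 but its own obligation stands independently of Article 1, so Article 5 is not affected. Nothing else in the Act is defined by reference to Article 1. Article 3 is a severability clause and preserves every provision that can still be given independent effect. That leaves Article 2, Article 3, Article 4, and Article 5 in effect.

1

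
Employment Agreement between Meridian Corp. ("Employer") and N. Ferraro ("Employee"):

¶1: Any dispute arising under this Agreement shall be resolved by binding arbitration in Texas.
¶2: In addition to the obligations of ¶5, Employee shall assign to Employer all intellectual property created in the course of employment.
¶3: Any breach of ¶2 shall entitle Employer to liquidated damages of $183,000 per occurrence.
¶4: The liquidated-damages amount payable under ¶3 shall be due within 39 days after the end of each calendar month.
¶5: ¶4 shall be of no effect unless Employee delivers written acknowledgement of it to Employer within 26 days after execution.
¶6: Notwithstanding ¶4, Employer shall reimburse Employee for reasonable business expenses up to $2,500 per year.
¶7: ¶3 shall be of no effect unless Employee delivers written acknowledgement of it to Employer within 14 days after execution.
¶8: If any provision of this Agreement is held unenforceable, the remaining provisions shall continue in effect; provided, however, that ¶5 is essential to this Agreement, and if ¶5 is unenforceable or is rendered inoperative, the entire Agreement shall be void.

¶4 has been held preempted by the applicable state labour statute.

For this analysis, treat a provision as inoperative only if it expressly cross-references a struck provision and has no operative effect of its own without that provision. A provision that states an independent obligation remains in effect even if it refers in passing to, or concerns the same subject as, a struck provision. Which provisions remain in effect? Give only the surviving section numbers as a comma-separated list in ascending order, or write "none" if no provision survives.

¶4 is struck. ¶5 has no operative effect of its own apart from ¶4 and is therefore inoperative. ¶8 makes ¶5 an essential term, and ¶5 has been rendered inoperative by the cascade; under ¶8, the entire Agreement is therefore void. No provision of the Agreement survives.

none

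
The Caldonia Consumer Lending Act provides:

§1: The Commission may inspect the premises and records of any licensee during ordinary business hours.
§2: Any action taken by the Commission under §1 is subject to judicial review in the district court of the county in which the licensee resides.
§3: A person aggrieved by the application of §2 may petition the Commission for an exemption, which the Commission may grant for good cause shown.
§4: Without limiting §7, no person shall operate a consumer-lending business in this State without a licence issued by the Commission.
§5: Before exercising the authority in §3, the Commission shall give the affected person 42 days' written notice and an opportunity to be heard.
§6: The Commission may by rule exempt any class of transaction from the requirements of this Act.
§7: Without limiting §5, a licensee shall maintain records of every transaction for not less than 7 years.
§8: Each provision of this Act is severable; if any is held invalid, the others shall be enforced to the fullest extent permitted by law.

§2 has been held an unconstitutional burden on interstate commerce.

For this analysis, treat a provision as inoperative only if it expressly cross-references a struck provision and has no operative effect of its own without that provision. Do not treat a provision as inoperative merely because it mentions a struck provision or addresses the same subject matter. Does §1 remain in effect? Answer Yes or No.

§2 is struck. The only function of §3 is the exemption procedure for §2, so it cannot stand once §2 is removed. §5 merely fixes the notice-and-hearing requirement for §3; with §3 gone it has nothing to operate on and falls away. Although §7 refers to §5, its operative terms do not depend on §5, so it remains in effect. §8 is a severability clause and preserves every provision that can still be given independent effect. §1, §4, §6, §7, and §8 remain in effect. §1 is among the surviving provisions, so the answer is yes.

Yes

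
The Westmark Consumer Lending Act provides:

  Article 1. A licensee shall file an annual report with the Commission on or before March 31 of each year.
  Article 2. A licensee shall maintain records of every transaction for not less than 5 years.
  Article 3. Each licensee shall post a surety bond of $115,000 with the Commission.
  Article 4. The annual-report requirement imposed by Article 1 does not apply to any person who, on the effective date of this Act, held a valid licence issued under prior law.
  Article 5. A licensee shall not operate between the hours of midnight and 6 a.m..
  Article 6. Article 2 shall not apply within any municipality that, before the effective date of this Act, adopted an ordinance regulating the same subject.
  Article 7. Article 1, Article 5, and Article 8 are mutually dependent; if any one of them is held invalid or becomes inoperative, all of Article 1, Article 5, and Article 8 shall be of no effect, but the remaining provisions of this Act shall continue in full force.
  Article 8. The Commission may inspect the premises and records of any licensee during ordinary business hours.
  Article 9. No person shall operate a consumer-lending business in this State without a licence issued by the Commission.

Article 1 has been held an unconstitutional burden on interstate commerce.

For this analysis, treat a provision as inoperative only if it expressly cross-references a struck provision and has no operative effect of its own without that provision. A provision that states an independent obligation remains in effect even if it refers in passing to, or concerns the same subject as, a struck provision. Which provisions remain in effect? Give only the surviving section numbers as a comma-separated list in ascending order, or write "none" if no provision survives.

2, 3, 6, 7, 9

Article 1 is struck. Article 4 operates only by reference to Article 1, so it falls with Article 1. Article 7 declares Article 1, Article 5, and Article 8 mutually dependent; since one of them has fallen, all of them are of no effect. That brings down Article 5 and Article 8 as well. The remainder continues in force under Article 7. Article 2, Article 3, Article 6, Article 7, and Article 9 remain in effect.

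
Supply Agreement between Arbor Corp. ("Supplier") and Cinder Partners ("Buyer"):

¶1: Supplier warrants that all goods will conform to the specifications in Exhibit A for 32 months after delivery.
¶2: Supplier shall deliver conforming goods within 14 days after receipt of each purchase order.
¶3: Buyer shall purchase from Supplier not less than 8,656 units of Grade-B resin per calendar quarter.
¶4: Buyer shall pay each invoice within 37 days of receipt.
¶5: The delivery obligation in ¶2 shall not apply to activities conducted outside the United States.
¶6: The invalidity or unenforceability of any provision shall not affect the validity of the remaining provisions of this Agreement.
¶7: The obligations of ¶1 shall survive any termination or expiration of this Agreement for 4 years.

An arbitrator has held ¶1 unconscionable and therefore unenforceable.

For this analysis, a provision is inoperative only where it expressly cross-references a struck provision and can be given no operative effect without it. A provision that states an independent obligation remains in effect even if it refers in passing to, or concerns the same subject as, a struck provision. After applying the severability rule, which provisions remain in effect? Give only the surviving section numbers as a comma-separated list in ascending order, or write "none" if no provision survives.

¶1 is struck. ¶7 operates only by reference to ¶1, so it falls with ¶1. ¶6 is a severability clause and preserves every provision that can still be given independent effect. The provisions still in force are ¶2, ¶3, ¶4, ¶5, and ¶6.

2, 3, 4, 5, 6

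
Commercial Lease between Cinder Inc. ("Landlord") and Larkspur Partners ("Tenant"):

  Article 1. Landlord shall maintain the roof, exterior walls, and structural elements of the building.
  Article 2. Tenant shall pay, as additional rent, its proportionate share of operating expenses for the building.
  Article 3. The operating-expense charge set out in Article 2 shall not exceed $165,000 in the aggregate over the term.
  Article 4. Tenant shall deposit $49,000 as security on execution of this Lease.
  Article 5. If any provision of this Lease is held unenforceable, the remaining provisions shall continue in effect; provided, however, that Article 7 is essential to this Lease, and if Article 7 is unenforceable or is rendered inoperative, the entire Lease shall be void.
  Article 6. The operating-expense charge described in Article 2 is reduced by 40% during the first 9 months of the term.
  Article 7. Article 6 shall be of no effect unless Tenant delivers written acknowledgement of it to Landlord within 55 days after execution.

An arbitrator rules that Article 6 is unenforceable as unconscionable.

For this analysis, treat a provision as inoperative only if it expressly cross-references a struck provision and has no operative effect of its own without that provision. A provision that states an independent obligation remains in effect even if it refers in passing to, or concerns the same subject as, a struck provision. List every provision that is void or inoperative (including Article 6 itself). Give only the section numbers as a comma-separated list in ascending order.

Article 6 is struck. Article 7 operates only by reference to Article 6, so it falls with Article 6. Article 5 makes Article 7 an essential term, and Article 7 has been rendered inoperative by the cascade; under Article 5, the entire Lease is therefore void. No provision of the Lease survives.

1, 2, 3, 4, 5, 6, 7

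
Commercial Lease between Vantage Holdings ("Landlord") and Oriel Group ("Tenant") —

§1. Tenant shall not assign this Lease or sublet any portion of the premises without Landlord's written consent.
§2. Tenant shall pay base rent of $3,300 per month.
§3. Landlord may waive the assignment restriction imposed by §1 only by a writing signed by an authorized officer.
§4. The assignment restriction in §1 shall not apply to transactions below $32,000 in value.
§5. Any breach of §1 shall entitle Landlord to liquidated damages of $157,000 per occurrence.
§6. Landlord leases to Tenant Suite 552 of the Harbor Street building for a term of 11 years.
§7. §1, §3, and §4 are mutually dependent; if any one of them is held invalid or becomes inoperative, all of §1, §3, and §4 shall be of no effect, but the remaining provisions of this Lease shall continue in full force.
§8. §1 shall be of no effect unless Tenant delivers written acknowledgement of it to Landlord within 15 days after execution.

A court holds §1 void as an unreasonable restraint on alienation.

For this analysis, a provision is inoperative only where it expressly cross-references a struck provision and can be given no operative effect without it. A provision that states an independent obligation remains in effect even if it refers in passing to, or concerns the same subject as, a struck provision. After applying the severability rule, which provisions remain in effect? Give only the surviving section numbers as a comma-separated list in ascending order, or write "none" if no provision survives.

§1 is struck. §3 has no operative effect of its own apart from §1 and is therefore inoperative. §4 operates only by reference to §1, so it falls with §1. The whole of §5 is the liquidated-damages amount, defined by reference to §1, so §5 cannot stand once §1 is removed. §8 has no operative effect of its own apart from §1 and is therefore inoperative. §7 declares §1, §3, and §4 mutually dependent; since one of them has fallen, all of them are of no effect. The remainder continues in force under §7. The provisions still in force are §2, §6, and §7.

2, 6, 7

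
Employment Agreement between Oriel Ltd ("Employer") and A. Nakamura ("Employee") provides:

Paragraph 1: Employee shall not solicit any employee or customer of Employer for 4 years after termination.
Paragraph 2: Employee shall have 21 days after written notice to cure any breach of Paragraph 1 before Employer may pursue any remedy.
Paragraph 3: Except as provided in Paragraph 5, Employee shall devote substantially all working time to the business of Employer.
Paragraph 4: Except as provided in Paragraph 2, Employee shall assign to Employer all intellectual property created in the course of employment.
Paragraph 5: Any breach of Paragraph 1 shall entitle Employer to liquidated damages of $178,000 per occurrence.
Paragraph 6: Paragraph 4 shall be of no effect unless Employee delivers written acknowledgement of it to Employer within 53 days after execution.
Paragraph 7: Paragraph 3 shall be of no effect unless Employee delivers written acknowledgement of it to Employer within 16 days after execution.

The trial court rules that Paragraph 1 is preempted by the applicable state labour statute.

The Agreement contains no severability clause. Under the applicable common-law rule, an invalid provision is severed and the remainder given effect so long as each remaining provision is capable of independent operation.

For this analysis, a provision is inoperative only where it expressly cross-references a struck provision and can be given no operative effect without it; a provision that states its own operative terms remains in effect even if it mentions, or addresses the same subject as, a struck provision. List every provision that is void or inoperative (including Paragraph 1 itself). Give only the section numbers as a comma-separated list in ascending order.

Paragraph 1 is struck. Paragraph 2 has no operative effect of its own apart from Paragraph 1 and is therefore inoperative. The whole of Paragraph 5 is the liquidated-damages amount, defined by reference to Paragraph 1, so Paragraph 5 cannot stand once Paragraph 1 is removed. Paragraph 3 mentions Paragraph 5 but its own obligation stands independently of Paragraph 5, so Paragraph 3 is not affected. Although Paragraph 4 refers to Paragraph 2, its operative terms do not depend on Paragraph 2, so it remains in effect. Under the stated default rule, only provisions that cannot operate independently fall away; the rest are enforced. Paragraph 3, Paragraph 4, Paragraph 6, and Paragraph 7 remain in effect.

1, 2, 5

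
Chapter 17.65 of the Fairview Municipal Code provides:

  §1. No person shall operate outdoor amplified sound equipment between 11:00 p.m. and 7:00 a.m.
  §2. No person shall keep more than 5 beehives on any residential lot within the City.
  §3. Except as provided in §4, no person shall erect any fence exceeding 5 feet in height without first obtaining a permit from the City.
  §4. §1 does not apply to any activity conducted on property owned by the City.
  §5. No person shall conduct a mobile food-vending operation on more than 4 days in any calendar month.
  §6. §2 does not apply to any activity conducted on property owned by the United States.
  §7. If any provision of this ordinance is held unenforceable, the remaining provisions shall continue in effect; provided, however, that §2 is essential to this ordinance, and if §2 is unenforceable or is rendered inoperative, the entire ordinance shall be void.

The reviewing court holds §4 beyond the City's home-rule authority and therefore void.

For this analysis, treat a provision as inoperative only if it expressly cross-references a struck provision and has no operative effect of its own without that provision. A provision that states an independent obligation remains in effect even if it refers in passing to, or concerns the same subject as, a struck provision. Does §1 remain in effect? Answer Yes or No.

Yes

§4 is struck. §3 mentions §4 but its own obligation stands independently of §4, so §3 is not affected. Nothing else in the ordinance is defined by reference to §4. §7 makes §2 an essential term, but §2 is unaffected, so the severability proviso in §7 preserves the remaining provisions. That leaves §1, §2, §3, §5, §6, and §7 in effect. §1 is among the surviving provisions, so the answer is yes.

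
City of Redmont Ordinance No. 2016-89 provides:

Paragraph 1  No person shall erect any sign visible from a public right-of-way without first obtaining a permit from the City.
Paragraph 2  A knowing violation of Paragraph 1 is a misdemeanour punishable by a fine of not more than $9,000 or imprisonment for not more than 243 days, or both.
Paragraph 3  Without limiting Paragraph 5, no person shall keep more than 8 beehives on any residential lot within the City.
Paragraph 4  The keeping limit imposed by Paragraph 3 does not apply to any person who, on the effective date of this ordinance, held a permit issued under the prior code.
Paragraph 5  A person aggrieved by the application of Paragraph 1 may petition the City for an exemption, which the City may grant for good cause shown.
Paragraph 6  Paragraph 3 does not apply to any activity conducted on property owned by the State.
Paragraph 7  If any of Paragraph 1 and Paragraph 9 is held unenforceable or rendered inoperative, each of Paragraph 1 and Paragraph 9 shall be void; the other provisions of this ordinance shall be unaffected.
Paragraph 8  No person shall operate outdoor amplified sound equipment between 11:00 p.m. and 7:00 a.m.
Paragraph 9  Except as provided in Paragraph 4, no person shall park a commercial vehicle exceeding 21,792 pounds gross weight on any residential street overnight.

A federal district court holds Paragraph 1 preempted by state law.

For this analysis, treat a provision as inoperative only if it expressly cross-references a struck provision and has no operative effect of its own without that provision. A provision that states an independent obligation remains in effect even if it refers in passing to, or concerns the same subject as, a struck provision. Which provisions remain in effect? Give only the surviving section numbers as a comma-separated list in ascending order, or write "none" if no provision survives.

3, 4, 6, 7, 8

Paragraph 1 is struck. The only function of Paragraph 2 is the criminal penalty for violating Paragraph 1, so it cannot stand once Paragraph 1 is removed. The only function of Paragraph 5 is the exemption procedure for Paragraph 1, so it cannot stand once Paragraph 1 is removed. Paragraph 3 mentions Paragraph 5 but its own obligation stands independently of Paragraph 5, so Paragraph 3 is not affected. Paragraph 7 declares Paragraph 1 and Paragraph 9 mutually dependent; since one of them has fallen, all of them are of no effect. That brings down Paragraph 9 as well. The remainder continues in force under Paragraph 7. Paragraph 3, Paragraph 4, Paragraph 6, Paragraph 7, and Paragraph 8 remain in effect.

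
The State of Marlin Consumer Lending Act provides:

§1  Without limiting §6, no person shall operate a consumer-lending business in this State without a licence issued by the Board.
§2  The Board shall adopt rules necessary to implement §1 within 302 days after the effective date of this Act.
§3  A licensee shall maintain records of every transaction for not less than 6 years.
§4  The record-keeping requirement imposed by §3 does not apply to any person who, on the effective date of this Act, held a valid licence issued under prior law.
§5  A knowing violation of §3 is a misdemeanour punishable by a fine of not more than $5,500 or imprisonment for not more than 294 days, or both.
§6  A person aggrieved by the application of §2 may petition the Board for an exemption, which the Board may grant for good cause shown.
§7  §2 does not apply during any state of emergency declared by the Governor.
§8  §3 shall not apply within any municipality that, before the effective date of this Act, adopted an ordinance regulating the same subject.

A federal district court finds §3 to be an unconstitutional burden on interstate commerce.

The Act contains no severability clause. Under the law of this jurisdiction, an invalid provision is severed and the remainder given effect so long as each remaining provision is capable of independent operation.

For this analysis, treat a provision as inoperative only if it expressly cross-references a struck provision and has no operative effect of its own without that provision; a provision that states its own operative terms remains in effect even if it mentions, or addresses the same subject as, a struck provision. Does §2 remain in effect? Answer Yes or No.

§3 is struck. The only function of §4 is the grandfather exemption from §3, so it cannot stand once §3 is removed. §5 operates only by reference to §3, so it falls with §3. The only function of §8 is the local-preemption carve-out from §3, so it cannot stand once §3 is removed. With no severability clause, the stated default rule severs what cannot stand and enforces each remaining provision that can operate on its own. That leaves §1, §2, §6, and §7 in effect. §2 is among the surviving provisions, so the answer is yes.

Yes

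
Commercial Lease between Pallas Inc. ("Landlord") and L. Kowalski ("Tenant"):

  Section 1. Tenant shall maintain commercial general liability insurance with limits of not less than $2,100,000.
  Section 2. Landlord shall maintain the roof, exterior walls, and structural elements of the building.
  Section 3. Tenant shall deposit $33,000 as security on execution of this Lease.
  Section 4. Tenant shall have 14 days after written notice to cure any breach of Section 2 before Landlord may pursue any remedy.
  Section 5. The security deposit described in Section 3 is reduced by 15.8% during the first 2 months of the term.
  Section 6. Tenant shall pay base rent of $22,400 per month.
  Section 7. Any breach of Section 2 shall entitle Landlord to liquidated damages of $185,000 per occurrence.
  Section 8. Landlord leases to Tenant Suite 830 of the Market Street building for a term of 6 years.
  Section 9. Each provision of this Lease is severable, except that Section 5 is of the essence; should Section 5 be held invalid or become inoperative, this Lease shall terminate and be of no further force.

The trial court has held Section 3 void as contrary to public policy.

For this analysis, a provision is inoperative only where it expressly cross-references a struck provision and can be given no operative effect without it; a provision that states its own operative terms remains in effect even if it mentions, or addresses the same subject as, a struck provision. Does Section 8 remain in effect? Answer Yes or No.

Section 3 is struck. Section 5 does nothing except set the introductory reduction to the security deposit by reference to Section 3; with Section 3 gone it has no independent effect and is inoperative. Section 9 makes Section 5 an essential term, and Section 5 has been rendered inoperative by the cascade; under Section 9, the entire Lease is therefore void. No provision of the Lease survives. Section 8 is among the inoperative provisions, so the answer is no.

No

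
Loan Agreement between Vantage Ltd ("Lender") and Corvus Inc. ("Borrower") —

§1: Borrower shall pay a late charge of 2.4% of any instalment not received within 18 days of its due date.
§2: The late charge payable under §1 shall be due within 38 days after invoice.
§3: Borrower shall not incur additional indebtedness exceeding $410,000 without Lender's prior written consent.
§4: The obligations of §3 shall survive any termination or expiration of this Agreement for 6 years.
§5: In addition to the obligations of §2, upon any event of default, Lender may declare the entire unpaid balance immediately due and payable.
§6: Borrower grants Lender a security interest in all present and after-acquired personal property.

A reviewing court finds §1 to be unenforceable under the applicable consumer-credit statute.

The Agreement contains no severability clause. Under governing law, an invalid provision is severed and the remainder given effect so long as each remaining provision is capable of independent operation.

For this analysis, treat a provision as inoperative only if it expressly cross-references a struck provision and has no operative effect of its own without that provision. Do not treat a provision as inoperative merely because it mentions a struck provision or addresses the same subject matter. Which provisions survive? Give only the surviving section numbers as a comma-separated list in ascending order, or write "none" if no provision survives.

3, 4, 5, 6

§1 is struck. The whole of §2 is the payment deadline for the late charge, defined by reference to §1, so §2 cannot stand once §1 is removed. §5 mentions §2 but its own obligation stands independently of §2, so §5 is not affected. With no severability clause, the stated default rule severs what cannot stand and enforces each remaining provision that can operate on its own. The provisions still in force are §3, §4, §5, and §6.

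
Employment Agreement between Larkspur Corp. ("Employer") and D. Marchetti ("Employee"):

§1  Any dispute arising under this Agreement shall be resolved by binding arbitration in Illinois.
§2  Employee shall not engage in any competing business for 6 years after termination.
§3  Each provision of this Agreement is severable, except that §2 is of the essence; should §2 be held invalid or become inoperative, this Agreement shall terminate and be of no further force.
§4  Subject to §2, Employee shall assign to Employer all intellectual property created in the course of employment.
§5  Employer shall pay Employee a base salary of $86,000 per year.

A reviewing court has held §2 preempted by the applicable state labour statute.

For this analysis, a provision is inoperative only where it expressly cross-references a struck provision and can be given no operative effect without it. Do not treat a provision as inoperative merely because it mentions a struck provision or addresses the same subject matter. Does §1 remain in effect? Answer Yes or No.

No

§2 is struck. No other provision's operative terms depend on §2. §3 makes §2 an essential term, and §2 is the provision held invalid; under §3, the entire Agreement is therefore void. No provision of the Agreement survives. §1 is among the inoperative provisions, so the answer is no.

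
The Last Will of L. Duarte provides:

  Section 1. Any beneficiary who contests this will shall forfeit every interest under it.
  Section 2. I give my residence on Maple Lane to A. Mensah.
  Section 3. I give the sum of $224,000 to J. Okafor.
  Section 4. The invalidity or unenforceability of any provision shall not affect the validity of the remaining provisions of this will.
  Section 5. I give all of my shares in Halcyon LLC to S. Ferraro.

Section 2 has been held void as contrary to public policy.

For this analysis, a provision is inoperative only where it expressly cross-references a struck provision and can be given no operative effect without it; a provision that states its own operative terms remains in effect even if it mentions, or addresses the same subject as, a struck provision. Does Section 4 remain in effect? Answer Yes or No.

Section 2 is struck. Nothing else in the will is defined by reference to Section 2. Under the severability clause in Section 4, the remaining provisions continue in force. The provisions still in force are Section 1, Section 3, Section 4, and Section 5. Section 4 is among the surviving provisions, so the answer is yes.

Yes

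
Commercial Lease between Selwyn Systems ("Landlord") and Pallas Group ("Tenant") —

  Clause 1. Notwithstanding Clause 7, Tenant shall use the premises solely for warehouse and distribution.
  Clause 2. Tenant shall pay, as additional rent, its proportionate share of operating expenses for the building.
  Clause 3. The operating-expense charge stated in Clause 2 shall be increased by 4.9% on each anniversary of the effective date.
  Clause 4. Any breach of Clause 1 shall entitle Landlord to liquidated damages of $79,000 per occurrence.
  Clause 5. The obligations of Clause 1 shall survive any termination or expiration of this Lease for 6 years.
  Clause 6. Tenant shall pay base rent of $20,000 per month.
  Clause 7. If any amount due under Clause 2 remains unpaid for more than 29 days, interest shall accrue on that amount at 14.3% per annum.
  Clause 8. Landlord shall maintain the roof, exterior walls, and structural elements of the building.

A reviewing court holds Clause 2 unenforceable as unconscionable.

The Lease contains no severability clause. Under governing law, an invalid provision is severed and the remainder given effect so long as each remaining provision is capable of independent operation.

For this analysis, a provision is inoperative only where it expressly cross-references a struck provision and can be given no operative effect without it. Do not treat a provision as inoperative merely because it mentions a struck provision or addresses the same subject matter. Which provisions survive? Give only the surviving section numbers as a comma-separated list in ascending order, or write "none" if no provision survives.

1, 4, 5, 6, 8

Clause 2 is struck. The whole of Clause 3 is the escalation of the operating-expense charge, defined by reference to Clause 2, so Clause 3 cannot stand once Clause 2 is removed. Clause 7 does nothing except set the default interest on the operating-expense charge by reference to Clause 2; with Clause 2 gone it has no independent effect and is inoperative. Although Clause 1 refers to Clause 7, its operative terms do not depend on Clause 7, so it remains in effect. With no severability clause, the stated default rule severs what cannot stand and enforces each remaining provision that can operate on its own. The provisions still in force are Clause 1, Clause 4, Clause 5, Clause 6, and Clause 8.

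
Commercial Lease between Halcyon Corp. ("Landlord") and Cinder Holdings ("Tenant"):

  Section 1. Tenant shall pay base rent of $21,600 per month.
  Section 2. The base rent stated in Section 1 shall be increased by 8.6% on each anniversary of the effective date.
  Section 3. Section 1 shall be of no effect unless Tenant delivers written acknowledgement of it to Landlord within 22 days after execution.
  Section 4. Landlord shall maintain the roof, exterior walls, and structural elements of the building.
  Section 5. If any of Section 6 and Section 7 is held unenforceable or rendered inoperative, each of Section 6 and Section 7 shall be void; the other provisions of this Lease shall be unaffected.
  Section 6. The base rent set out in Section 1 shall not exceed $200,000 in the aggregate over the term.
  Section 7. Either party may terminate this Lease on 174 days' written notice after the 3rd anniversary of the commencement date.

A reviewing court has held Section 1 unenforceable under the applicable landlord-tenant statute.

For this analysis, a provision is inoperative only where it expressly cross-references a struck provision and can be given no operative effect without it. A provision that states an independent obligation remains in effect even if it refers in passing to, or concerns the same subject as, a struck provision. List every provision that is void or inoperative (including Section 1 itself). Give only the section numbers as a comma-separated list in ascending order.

Section 1 is struck. Section 2 does nothing except set the escalation of the base rent by reference to Section 1; with Section 1 gone it has no independent effect and is inoperative. Section 3 merely fixes the acknowledgement condition for Section 1; with Section 1 gone it has nothing to operate on and falls away. The whole of Section 6 is the aggregate cap on the base rent, defined by reference to Section 1, so Section 6 cannot stand once Section 1 is removed. Section 5 declares Section 6 and Section 7 mutually dependent; since one of them has fallen, all of them are of no effect. That brings down Section 7 as well. The remainder continues in force under Section 5. Section 4 and Section 5 remain in effect.

1, 2, 3, 6, 7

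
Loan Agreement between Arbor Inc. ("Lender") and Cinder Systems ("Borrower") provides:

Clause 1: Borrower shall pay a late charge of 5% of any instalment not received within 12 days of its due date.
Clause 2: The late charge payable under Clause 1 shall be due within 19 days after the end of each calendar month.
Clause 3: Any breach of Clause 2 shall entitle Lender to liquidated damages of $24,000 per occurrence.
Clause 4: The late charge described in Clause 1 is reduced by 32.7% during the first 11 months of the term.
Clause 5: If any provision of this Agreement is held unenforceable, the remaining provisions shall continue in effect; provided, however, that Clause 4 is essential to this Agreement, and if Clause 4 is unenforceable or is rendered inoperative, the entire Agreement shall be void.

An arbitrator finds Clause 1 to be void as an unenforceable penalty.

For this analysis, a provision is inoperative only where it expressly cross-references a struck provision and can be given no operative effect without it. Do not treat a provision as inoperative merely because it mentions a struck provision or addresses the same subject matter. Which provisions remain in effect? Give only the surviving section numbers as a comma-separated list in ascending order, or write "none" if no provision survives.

Clause 1 is struck. Clause 2 does nothing except set the payment deadline for the late charge by reference to Clause 1; with Clause 1 gone it has no independent effect and is inoperative. Clause 4 has no operative effect of its own apart from Clause 1 and is therefore inoperative. Clause 3 operates only by reference to Clause 2, so it falls with Clause 2. Clause 5 makes Clause 4 an essential term, and Clause 4 has been rendered inoperative by the cascade; under Clause 5, the entire Agreement is therefore void. No provision of the Agreement survives.

none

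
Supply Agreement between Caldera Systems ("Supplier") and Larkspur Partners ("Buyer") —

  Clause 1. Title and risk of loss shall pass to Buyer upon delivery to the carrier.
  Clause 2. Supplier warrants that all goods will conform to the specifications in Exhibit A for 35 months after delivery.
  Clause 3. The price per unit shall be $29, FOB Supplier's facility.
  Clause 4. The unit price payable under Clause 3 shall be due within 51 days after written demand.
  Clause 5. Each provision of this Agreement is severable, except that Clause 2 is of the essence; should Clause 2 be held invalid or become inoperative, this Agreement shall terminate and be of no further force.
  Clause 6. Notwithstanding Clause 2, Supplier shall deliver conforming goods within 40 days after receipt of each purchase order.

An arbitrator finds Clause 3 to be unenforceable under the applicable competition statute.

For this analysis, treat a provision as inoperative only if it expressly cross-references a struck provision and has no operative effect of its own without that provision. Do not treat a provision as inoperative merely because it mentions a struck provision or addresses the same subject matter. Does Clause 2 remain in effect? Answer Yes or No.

Yes

Clause 3 is struck. Clause 4 operates only by reference to Clause 3, so it falls with Clause 3. Clause 5 makes Clause 2 an essential term, but Clause 2 is unaffected, so the severability proviso in Clause 5 preserves the remaining provisions. That leaves Clause 1, Clause 2, Clause 5, and Clause 6 in effect. Clause 2 is among the surviving provisions, so the answer is yes.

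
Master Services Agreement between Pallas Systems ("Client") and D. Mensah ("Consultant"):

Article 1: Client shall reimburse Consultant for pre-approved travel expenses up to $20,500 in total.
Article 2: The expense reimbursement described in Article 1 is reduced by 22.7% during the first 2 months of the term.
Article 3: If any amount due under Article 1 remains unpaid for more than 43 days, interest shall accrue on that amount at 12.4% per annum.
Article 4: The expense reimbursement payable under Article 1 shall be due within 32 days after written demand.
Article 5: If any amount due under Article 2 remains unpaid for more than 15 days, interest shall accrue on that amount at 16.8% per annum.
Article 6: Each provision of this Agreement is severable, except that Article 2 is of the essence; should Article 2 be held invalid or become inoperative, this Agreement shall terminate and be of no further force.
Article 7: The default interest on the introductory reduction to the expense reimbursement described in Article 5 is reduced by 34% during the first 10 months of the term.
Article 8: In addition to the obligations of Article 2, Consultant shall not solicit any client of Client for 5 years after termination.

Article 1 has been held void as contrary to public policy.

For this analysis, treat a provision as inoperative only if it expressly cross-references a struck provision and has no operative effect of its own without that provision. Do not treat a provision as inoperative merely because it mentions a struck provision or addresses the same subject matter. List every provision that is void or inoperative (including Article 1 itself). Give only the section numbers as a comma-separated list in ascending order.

Article 1 is struck. The whole of Article 2 is the introductory reduction to the expense reimbursement, defined by reference to Article 1, so Article 2 cannot stand once Article 1 is removed. Article 3 operates only by reference to Article 1, so it falls with Article 1. Article 4 has no operative effect of its own apart from Article 1 and is therefore inoperative. The whole of Article 5 is the default interest on the introductory reduction to the expense reimbursement, defined by reference to Article 2, so Article 5 cannot stand once Article 2 is removed. Article 7 does nothing except set the introductory reduction to the default interest on the introductory reduction to the expense reimbursement by reference to Article 5; with Article 5 gone it has no independent effect and is inoperative. Article 6 makes Article 2 an essential term, and Article 2 has been rendered inoperative by the cascade; under Article 6, the entire Agreement is therefore void. No provision of the Agreement survives.

1, 2, 3, 4, 5, 6, 7, 8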